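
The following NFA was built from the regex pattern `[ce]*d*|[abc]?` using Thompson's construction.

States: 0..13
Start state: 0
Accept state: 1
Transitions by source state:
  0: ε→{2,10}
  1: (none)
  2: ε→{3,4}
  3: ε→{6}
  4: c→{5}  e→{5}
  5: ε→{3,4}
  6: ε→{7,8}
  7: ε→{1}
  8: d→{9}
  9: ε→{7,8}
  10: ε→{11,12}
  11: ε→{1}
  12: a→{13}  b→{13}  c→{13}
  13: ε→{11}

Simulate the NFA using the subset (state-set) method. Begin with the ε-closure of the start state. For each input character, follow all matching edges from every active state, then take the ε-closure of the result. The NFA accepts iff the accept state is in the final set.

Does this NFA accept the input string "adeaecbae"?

Answer: REJECT

Trace:
S₀ = ε-closure({0}) = {0,1,2,3,4,6,7,8,10,11,12}
'a' @ 1: {1,11,13}  ✓accept
'd' @ 2: {}  — dead — no transitions
rest 'eaecbae' ignored (set empty)
final: {}; accept 1 not in set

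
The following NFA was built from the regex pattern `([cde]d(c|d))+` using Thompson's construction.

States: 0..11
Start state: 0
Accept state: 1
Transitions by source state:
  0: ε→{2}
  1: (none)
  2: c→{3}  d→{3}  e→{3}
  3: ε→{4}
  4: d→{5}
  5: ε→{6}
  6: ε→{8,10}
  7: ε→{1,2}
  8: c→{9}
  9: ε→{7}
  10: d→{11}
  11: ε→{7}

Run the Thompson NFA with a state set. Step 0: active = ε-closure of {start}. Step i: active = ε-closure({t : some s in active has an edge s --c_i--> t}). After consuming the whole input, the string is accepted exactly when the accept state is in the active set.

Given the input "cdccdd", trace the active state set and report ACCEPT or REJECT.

Answer: ACCEPT

Steps:
S₀ = ε-closure({0}) = {0,2}
'c' @ 1: {3,4}
'd' @ 2: {5,6,8,10}
'c' @ 3: {1,2,7,9}  [accepting]
'c' @ 4: {3,4}
'd' @ 5: {5,6,8,10}
'd' @ 6: {1,2,7,11}  [accepting]
final: {1,2,7,11}; accept 1 in set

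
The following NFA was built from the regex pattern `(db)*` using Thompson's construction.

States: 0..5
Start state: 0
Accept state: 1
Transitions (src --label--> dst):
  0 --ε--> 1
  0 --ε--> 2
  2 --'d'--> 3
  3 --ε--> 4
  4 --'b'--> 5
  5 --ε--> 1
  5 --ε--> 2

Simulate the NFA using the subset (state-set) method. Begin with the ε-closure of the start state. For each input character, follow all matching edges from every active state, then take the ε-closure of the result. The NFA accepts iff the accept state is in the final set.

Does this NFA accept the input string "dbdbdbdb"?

initial (ε-close {0}): {0,1,2}
'd' @ 1: {3,4}
'b' @ 2: {1,2,5}  (accept∈set)
'd' @ 3: {3,4}
'b' @ 4: {1,2,5}  (accept∈set)
'd' @ 5: {3,4}
'b' @ 6: {1,2,5}  (accept∈set)
'd' @ 7: {3,4}
'b' @ 8: {1,2,5}  (accept∈set)
end set {1,2,5} — state 1 in

Answer: ACCEPT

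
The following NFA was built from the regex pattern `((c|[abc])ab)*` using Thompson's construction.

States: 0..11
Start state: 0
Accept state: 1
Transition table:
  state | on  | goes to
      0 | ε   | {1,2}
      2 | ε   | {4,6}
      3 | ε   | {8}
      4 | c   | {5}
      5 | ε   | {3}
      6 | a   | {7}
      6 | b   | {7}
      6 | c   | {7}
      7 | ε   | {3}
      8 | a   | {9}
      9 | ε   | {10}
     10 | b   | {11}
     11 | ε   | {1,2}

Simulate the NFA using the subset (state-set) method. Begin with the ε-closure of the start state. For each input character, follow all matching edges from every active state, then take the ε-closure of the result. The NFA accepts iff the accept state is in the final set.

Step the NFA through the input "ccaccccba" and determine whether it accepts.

Answer: REJECT

Steps:
start: ε-closure({0}) = {0,1,2,4,6}
'c' @ 1: {3,5,7,8}
'c' @ 2: {}  — no active states
rest 'accccba' ignored (set empty)
end set {} — state 1 not in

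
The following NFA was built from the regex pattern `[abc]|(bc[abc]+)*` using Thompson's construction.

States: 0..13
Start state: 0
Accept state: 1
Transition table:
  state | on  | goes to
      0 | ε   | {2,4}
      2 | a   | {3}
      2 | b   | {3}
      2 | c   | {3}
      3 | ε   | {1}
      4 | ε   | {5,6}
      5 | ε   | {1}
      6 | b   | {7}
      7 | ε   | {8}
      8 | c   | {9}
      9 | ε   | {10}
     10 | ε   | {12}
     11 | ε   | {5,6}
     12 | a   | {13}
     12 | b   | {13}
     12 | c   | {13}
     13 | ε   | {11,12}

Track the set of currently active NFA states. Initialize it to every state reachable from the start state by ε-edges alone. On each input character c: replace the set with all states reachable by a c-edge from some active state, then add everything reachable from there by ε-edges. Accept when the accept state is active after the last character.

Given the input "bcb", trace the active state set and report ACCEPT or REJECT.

S₀ = ε-closure({0}) = {0,1,2,4,5,6}
'b' @ 1: {1,3,7,8}  ✓accept
'c' @ 2: {9,10,12}
'b' @ 3: {1,5,6,11,12,13}  ✓accept
final: {1,5,6,11,12,13}; accept 1 in set

Answer: ACCEPT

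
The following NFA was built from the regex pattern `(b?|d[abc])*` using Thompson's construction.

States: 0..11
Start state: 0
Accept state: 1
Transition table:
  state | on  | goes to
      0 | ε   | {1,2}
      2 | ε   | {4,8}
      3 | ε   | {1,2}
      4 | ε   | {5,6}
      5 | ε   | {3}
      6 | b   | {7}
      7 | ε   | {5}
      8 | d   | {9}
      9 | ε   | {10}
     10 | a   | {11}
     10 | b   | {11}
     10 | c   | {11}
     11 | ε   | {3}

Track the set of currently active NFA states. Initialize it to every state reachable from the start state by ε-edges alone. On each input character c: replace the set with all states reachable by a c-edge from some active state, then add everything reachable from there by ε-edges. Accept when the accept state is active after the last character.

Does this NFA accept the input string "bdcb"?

S₀ = ε-closure({0}) = {0,1,2,3,4,5,6,8}
'b' @ 1: {1,2,3,4,5,6,7,8}  [accepting]
'd' @ 2: {9,10}
'c' @ 3: {1,2,3,4,5,6,8,11}  [accepting]
'b' @ 4: {1,2,3,4,5,6,7,8}  [accepting]
after full input: {1,2,3,4,5,6,7,8}  (accept=1 in)

Answer: ACCEPT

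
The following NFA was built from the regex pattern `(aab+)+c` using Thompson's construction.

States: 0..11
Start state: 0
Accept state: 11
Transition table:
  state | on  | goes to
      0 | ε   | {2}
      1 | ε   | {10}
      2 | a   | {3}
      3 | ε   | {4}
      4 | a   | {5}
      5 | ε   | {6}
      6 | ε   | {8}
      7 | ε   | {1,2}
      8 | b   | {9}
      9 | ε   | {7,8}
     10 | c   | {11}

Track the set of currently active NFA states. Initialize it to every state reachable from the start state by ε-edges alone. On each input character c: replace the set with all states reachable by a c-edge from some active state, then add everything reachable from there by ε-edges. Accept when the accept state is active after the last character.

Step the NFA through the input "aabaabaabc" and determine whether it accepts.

S₀ = ε-closure({0}) = {0,2}
'a' @ 1: {3,4}
'a' @ 2: {5,6,8}
'b' @ 3: {1,2,7,8,9,10}
'a' @ 4: {3,4}
'a' @ 5: {5,6,8}
'b' @ 6: {1,2,7,8,9,10}
'a' @ 7: {3,4}
'a' @ 8: {5,6,8}
'b' @ 9: {1,2,7,8,9,10}
'c' @ 10: {11}  (accept∈set)
final: {11}; accept 11 in set

Answer: ACCEPT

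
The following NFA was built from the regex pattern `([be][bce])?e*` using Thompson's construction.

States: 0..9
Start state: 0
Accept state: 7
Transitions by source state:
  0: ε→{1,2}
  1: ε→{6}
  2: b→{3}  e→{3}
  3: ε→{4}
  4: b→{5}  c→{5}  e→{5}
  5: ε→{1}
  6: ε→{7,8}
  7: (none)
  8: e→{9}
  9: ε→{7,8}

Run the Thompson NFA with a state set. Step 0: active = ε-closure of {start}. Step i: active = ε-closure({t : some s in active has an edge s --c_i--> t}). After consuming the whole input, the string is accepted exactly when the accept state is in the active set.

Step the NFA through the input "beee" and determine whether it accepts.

Answer: ACCEPT

Steps:
initial (ε-close {0}): {0,1,2,6,7,8}
'b' @ 1: {3,4}
'e' @ 2: {1,5,6,7,8}  [accepting]
'e' @ 3: {7,8,9}  [accepting]
'e' @ 4: {7,8,9}  [accepting]
after full input: {7,8,9}  (accept=7 in)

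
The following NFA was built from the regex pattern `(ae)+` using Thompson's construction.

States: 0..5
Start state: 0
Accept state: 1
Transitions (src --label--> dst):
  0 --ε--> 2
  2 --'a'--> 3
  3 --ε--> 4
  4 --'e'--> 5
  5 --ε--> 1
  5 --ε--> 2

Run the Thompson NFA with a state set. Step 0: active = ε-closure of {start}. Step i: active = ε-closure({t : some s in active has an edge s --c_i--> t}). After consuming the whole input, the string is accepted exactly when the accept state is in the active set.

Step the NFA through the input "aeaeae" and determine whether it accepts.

start: ε-closure({0}) = {0,2}
'a' @ 1: {3,4}
'e' @ 2: {1,2,5}  (accept∈set)
'a' @ 3: {3,4}
'e' @ 4: {1,2,5}  (accept∈set)
'a' @ 5: {3,4}
'e' @ 6: {1,2,5}  (accept∈set)
final: {1,2,5}; accept 1 in set

Answer: ACCEPT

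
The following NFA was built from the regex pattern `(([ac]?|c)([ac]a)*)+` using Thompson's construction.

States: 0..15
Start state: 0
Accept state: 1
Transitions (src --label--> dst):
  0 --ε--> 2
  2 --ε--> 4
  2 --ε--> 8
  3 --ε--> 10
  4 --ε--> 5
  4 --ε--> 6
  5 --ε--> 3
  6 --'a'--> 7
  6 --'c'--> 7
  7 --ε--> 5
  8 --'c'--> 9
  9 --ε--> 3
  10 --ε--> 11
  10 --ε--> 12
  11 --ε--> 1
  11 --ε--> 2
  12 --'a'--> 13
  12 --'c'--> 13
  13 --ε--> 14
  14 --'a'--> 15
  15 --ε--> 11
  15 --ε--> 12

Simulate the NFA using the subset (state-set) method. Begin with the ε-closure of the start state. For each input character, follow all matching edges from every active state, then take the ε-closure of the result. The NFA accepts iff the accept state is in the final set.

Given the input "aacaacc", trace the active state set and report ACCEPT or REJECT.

Answer: ACCEPT

Steps:
S₀ = ε-closure({0}) = {0,1,2,3,4,5,6,8,10,11,12}
'a' @ 1: {1,2,3,4,5,6,7,8,10,11,12,13,14}  ✓accept
'a' @ 2: {1,2,3,4,5,6,7,8,10,11,12,13,14,15}  ✓accept
'c' @ 3: {1,2,3,4,5,6,7,8,9,10,11,12,13,14}  ✓accept
'a' @ 4: {1,2,3,4,5,6,7,8,10,11,12,13,14,15}  ✓accept
'a' @ 5: {1,2,3,4,5,6,7,8,10,11,12,13,14,15}  ✓accept
'c' @ 6: {1,2,3,4,5,6,7,8,9,10,11,12,13,14}  ✓accept
'c' @ 7: {1,2,3,4,5,6,7,8,9,10,11,12,13,14}  ✓accept
final: {1,2,3,4,5,6,7,8,9,10,11,12,13,14}; accept 1 in set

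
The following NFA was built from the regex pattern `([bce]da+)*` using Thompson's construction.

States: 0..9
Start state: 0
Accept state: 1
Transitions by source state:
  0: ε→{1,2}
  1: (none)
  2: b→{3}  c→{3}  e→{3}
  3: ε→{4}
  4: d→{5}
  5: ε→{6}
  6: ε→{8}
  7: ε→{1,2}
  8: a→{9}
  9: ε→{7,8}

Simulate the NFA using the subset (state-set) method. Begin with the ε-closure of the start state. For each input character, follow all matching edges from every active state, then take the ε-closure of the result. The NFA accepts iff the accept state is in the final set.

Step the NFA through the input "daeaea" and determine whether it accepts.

Answer: REJECT

Trace:
S₀ = ε-closure({0}) = {0,1,2}
'd' @ 1: {}  — state set empty
rest 'aeaea' ignored (set empty)
after full input: {}  (accept=1 not in)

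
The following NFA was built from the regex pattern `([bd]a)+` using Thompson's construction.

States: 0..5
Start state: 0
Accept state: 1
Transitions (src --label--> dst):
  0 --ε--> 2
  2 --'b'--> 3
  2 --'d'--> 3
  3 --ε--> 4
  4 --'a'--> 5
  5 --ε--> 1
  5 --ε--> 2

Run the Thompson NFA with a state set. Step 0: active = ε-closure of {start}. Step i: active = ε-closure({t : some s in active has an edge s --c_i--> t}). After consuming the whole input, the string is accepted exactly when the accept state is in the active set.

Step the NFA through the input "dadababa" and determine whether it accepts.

Answer: ACCEPT

Trace:
start: ε-closure({0}) = {0,2}
'd' @ 1: {3,4}
'a' @ 2: {1,2,5}  ✓accept
'd' @ 3: {3,4}
'a' @ 4: {1,2,5}  ✓accept
'b' @ 5: {3,4}
'a' @ 6: {1,2,5}  ✓accept
'b' @ 7: {3,4}
'a' @ 8: {1,2,5}  ✓accept
after full input: {1,2,5}  (accept=1 in)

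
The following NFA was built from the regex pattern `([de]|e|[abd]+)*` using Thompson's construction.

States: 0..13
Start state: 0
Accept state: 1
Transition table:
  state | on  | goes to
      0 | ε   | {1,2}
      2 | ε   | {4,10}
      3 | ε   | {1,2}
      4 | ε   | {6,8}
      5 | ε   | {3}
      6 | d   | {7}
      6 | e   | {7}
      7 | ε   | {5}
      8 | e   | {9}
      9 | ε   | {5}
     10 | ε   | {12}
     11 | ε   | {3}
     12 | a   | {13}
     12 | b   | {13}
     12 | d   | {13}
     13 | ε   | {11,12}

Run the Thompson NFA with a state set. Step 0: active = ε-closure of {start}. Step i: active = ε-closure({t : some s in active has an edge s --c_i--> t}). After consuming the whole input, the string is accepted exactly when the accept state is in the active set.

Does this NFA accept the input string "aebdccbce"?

Answer: REJECT

Derivation:
S₀ = ε-closure({0}) = {0,1,2,4,6,8,10,12}
'a' @ 1: {1,2,3,4,6,8,10,11,12,13}  (accept∈set)
'e' @ 2: {1,2,3,4,5,6,7,8,9,10,12}  (accept∈set)
'b' @ 3: {1,2,3,4,6,8,10,11,12,13}  (accept∈set)
'd' @ 4: {1,2,3,4,5,6,7,8,10,11,12,13}  (accept∈set)
'c' @ 5: {}  — state set empty
rest 'cbce' ignored (set empty)
after full input: {}  (accept=1 not in)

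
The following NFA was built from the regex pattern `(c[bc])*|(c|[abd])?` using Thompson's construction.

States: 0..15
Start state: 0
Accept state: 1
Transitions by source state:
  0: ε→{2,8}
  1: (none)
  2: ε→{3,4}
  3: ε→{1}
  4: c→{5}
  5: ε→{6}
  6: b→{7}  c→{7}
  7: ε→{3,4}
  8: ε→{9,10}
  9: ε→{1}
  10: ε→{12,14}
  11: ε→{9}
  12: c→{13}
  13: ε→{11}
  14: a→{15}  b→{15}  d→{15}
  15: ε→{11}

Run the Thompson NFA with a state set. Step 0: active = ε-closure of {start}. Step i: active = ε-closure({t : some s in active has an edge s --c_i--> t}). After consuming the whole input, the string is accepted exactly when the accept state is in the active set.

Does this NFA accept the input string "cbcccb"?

start: ε-closure({0}) = {0,1,2,3,4,8,9,10,12,14}
'c' @ 1: {1,5,6,9,11,13}  ✓accept
'b' @ 2: {1,3,4,7}  ✓accept
'c' @ 3: {5,6}
'c' @ 4: {1,3,4,7}  ✓accept
'c' @ 5: {5,6}
'b' @ 6: {1,3,4,7}  ✓accept
end set {1,3,4,7} — state 1 in

Answer: ACCEPT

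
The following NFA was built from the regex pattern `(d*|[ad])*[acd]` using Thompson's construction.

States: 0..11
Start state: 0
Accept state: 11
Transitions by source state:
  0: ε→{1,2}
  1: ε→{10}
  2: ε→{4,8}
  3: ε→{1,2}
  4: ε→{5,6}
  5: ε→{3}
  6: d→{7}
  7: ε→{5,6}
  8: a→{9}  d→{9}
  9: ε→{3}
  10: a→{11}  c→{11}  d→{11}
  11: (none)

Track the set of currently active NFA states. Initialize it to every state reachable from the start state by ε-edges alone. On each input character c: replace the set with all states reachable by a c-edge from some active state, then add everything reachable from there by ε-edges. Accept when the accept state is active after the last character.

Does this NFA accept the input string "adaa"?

Answer: ACCEPT

Derivation:
start: ε-closure({0}) = {0,1,2,3,4,5,6,8,10}
'a' @ 1: {1,2,3,4,5,6,8,9,10,11}  ✓accept
'd' @ 2: {1,2,3,4,5,6,7,8,9,10,11}  ✓accept
'a' @ 3: {1,2,3,4,5,6,8,9,10,11}  ✓accept
'a' @ 4: {1,2,3,4,5,6,8,9,10,11}  ✓accept
end set {1,2,3,4,5,6,8,9,10,11} — state 11 in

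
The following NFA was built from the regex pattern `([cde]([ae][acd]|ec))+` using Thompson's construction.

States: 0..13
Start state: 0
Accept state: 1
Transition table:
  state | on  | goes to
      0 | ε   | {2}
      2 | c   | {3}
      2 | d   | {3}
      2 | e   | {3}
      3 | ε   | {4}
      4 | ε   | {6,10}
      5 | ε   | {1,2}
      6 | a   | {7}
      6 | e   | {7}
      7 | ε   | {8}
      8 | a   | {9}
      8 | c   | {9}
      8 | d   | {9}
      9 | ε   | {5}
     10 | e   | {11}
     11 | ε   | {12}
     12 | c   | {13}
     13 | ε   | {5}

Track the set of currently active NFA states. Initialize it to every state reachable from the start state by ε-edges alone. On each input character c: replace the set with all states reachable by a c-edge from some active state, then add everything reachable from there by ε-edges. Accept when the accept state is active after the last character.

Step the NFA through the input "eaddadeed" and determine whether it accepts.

Answer: ACCEPT

Steps:
initial (ε-close {0}): {0,2}
'e' @ 1: {3,4,6,10}
'a' @ 2: {7,8}
'd' @ 3: {1,2,5,9}  (accept∈set)
'd' @ 4: {3,4,6,10}
'a' @ 5: {7,8}
'd' @ 6: {1,2,5,9}  (accept∈set)
'e' @ 7: {3,4,6,10}
'e' @ 8: {7,8,11,12}
'd' @ 9: {1,2,5,9}  (accept∈set)
end set {1,2,5,9} — state 1 in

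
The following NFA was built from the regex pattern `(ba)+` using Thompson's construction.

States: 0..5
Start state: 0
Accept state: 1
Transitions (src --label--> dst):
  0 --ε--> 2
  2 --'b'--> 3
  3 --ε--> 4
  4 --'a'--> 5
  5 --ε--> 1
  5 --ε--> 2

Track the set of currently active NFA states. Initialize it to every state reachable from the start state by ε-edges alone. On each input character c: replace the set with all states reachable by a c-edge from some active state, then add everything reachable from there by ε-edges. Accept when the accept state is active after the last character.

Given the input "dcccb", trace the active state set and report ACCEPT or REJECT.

start: ε-closure({0}) = {0,2}
'd' @ 1: {}  — state set empty
rest 'cccb' ignored (set empty)
after full input: {}  (accept=1 not in)

Answer: REJECT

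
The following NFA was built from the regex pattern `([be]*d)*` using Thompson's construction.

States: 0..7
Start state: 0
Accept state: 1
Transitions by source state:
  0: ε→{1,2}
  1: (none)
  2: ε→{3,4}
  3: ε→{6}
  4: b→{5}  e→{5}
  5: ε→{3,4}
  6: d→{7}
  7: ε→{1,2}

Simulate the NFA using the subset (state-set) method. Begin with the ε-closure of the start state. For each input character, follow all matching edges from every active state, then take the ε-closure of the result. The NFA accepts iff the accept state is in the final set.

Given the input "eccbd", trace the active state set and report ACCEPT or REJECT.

Answer: REJECT

Derivation:
initial (ε-close {0}): {0,1,2,3,4,6}
'e' @ 1: {3,4,5,6}
'c' @ 2: {}  — state set empty
rest 'cbd' ignored (set empty)
end set {} — state 1 not in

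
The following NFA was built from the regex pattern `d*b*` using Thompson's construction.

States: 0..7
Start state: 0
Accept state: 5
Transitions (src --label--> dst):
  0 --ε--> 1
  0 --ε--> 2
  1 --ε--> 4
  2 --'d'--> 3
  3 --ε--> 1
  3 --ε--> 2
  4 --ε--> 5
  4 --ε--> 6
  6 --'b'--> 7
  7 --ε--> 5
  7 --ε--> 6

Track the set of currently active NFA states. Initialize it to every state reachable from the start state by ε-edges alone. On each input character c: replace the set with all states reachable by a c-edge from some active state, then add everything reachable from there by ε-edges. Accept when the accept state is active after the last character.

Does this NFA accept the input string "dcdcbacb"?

initial (ε-close {0}): {0,1,2,4,5,6}
'd' @ 1: {1,2,3,4,5,6}  [accepting]
'c' @ 2: {}  — state set empty
rest 'dcbacb' ignored (set empty)
after full input: {}  (accept=5 not in)

Answer: REJECT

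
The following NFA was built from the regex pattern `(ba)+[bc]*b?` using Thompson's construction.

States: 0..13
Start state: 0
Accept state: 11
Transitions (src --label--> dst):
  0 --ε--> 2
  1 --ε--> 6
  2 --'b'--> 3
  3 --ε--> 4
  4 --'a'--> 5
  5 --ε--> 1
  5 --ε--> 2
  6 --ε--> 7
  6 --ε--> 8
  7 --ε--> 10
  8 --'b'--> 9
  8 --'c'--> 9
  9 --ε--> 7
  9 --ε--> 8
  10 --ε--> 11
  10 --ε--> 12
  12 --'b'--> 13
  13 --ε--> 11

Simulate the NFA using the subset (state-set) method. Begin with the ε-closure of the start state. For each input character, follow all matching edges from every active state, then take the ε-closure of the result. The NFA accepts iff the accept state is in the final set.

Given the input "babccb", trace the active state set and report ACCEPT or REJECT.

Answer: ACCEPT

Trace:
start: ε-closure({0}) = {0,2}
'b' @ 1: {3,4}
'a' @ 2: {1,2,5,6,7,8,10,11,12}  ✓accept
'b' @ 3: {3,4,7,8,9,10,11,12,13}  ✓accept
'c' @ 4: {7,8,9,10,11,12}  ✓accept
'c' @ 5: {7,8,9,10,11,12}  ✓accept
'b' @ 6: {7,8,9,10,11,12,13}  ✓accept
after full input: {7,8,9,10,11,12,13}  (accept=11 in)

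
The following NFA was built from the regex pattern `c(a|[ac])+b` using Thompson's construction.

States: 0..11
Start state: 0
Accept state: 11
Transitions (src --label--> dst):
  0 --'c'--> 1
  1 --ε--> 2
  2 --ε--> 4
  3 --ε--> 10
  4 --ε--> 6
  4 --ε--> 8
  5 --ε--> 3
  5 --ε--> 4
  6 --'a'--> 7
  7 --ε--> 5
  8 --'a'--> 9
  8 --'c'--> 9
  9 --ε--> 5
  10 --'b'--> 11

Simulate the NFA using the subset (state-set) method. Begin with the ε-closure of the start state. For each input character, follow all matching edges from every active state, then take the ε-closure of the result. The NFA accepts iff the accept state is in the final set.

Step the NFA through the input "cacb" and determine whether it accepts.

Answer: ACCEPT

Derivation:
initial (ε-close {0}): {0}
'c' @ 1: {1,2,4,6,8}
'a' @ 2: {3,4,5,6,7,8,9,10}
'c' @ 3: {3,4,5,6,8,9,10}
'b' @ 4: {11}  [accepting]
end set {11} — state 11 in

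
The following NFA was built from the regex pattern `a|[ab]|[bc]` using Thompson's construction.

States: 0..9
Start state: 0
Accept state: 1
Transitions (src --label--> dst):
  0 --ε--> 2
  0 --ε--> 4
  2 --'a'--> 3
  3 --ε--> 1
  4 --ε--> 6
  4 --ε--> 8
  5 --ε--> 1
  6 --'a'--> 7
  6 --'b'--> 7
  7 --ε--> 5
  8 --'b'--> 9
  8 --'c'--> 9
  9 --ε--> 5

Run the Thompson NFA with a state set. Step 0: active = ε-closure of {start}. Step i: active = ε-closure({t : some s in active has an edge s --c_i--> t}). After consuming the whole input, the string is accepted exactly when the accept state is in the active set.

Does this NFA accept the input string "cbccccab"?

start: ε-closure({0}) = {0,2,4,6,8}
'c' @ 1: {1,5,9}  ✓accept
'b' @ 2: {}  — state set empty
rest 'ccccab' ignored (set empty)
after full input: {}  (accept=1 not in)

Answer: REJECT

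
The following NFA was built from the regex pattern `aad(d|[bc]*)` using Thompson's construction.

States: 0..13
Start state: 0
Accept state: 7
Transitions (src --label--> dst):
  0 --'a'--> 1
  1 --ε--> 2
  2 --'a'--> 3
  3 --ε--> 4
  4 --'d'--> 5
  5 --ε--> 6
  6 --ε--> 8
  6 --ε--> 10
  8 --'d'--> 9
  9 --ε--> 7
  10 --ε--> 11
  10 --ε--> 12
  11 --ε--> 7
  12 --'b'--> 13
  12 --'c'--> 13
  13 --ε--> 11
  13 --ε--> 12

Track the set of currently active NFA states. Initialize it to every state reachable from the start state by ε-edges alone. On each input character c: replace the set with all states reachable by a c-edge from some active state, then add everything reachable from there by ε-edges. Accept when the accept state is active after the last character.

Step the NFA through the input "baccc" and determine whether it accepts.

S₀ = ε-closure({0}) = {0}
'b' @ 1: {}  — dead — no transitions
rest 'accc' ignored (set empty)
final: {}; accept 7 not in set

Answer: REJECT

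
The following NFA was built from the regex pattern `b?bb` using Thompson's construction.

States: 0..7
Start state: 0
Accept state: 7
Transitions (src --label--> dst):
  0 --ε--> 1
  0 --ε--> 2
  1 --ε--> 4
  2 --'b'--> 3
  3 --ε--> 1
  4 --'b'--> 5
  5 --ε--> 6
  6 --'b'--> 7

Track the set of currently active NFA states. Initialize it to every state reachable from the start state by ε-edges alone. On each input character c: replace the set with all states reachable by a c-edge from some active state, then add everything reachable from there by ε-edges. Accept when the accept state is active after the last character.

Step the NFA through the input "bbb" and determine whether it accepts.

Answer: ACCEPT

Steps:
S₀ = ε-closure({0}) = {0,1,2,4}
'b' @ 1: {1,3,4,5,6}
'b' @ 2: {5,6,7}  (accept∈set)
'b' @ 3: {7}  (accept∈set)
end set {7} — state 7 in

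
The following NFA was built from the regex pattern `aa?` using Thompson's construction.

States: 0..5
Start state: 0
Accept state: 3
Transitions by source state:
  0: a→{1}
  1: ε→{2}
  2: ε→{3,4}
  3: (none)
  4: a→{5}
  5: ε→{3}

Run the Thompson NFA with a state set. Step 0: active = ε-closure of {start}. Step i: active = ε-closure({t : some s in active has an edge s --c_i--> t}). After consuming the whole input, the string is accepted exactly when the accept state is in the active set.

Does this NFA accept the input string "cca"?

S₀ = ε-closure({0}) = {0}
'c' @ 1: {}  — no active states
rest 'ca' ignored (set empty)
end set {} — state 3 not in

Answer: REJECT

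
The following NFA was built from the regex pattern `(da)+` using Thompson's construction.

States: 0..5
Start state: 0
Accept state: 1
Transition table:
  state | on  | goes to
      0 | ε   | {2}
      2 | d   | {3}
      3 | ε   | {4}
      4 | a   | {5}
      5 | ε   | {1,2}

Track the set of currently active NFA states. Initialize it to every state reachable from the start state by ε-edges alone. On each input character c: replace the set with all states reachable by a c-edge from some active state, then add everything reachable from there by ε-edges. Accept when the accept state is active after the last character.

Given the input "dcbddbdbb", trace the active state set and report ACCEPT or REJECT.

S₀ = ε-closure({0}) = {0,2}
'd' @ 1: {3,4}
'c' @ 2: {}  — no active states
rest 'bddbdbb' ignored (set empty)
end set {} — state 1 not in

Answer: REJECT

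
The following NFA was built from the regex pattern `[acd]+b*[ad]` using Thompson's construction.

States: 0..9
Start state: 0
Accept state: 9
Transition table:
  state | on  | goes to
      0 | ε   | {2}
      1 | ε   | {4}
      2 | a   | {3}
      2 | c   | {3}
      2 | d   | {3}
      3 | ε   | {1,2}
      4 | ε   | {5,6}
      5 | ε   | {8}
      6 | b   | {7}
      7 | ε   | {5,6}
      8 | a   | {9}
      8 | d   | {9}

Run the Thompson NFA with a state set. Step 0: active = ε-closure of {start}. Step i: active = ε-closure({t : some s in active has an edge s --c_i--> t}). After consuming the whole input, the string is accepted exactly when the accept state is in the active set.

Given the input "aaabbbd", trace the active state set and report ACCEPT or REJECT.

initial (ε-close {0}): {0,2}
'a' @ 1: {1,2,3,4,5,6,8}
'a' @ 2: {1,2,3,4,5,6,8,9}  (accept∈set)
'a' @ 3: {1,2,3,4,5,6,8,9}  (accept∈set)
'b' @ 4: {5,6,7,8}
'b' @ 5: {5,6,7,8}
'b' @ 6: {5,6,7,8}
'd' @ 7: {9}  (accept∈set)
end set {9} — state 9 in

Answer: ACCEPT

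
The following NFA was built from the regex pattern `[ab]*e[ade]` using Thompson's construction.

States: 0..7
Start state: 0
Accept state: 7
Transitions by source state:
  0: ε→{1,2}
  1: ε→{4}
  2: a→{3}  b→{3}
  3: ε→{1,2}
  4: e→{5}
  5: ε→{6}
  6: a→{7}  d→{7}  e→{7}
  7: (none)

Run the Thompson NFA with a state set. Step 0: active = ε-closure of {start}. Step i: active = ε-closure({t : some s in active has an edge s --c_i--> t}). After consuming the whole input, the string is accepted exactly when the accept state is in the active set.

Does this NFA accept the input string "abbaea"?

Answer: ACCEPT

Steps:
initial (ε-close {0}): {0,1,2,4}
'a' @ 1: {1,2,3,4}
'b' @ 2: {1,2,3,4}
'b' @ 3: {1,2,3,4}
'a' @ 4: {1,2,3,4}
'e' @ 5: {5,6}
'a' @ 6: {7}  (accept∈set)
end set {7} — state 7 in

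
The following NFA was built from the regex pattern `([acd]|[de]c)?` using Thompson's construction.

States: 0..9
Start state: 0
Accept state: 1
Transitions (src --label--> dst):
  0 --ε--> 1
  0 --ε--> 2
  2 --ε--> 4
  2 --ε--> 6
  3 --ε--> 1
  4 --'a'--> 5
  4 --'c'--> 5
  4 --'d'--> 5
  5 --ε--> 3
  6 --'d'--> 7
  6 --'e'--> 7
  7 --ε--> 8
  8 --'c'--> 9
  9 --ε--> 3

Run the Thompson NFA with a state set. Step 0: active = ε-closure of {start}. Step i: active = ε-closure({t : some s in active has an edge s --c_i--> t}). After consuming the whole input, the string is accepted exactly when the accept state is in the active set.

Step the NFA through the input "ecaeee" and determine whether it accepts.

Answer: REJECT

Steps:
start: ε-closure({0}) = {0,1,2,4,6}
'e' @ 1: {7,8}
'c' @ 2: {1,3,9}  (accept∈set)
'a' @ 3: {}  — state set empty
rest 'eee' ignored (set empty)
final: {}; accept 1 not in set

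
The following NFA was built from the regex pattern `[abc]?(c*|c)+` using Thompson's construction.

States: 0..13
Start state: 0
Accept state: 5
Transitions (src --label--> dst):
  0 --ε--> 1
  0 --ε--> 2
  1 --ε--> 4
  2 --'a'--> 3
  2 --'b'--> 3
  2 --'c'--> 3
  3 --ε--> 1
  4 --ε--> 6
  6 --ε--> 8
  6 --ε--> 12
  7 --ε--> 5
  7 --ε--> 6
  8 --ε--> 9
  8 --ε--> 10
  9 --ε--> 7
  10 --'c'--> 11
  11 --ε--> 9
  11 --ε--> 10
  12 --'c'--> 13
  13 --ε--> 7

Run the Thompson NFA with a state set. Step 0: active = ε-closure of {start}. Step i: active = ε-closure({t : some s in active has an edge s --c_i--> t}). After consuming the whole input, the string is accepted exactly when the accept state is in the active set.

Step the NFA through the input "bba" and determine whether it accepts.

initial (ε-close {0}): {0,1,2,4,5,6,7,8,9,10,12}
'b' @ 1: {1,3,4,5,6,7,8,9,10,12}  [accepting]
'b' @ 2: {}  — no active states
rest 'a' ignored (set empty)
after full input: {}  (accept=5 not in)

Answer: REJECT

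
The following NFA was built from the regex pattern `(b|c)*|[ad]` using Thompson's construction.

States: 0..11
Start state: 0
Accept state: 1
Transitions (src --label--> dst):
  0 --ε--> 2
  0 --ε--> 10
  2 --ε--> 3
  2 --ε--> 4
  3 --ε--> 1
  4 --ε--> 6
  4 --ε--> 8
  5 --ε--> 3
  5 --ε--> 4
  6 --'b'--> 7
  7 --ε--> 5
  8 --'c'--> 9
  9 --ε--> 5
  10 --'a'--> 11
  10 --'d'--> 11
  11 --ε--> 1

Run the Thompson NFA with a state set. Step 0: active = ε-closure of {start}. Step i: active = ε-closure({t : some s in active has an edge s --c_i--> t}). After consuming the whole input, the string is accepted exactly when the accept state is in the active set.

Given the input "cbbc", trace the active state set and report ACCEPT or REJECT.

start: ε-closure({0}) = {0,1,2,3,4,6,8,10}
'c' @ 1: {1,3,4,5,6,8,9}  (accept∈set)
'b' @ 2: {1,3,4,5,6,7,8}  (accept∈set)
'b' @ 3: {1,3,4,5,6,7,8}  (accept∈set)
'c' @ 4: {1,3,4,5,6,8,9}  (accept∈set)
end set {1,3,4,5,6,8,9} — state 1 in

Answer: ACCEPT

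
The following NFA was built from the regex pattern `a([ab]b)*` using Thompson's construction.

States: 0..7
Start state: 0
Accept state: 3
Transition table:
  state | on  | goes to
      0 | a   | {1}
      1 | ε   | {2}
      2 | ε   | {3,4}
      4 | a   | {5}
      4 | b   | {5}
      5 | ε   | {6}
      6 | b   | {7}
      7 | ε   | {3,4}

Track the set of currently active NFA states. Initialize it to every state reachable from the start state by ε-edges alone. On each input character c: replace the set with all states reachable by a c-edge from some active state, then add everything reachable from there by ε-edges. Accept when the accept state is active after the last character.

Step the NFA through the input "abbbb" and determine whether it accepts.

S₀ = ε-closure({0}) = {0}
'a' @ 1: {1,2,3,4}  [accepting]
'b' @ 2: {5,6}
'b' @ 3: {3,4,7}  [accepting]
'b' @ 4: {5,6}
'b' @ 5: {3,4,7}  [accepting]
final: {3,4,7}; accept 3 in set

Answer: ACCEPT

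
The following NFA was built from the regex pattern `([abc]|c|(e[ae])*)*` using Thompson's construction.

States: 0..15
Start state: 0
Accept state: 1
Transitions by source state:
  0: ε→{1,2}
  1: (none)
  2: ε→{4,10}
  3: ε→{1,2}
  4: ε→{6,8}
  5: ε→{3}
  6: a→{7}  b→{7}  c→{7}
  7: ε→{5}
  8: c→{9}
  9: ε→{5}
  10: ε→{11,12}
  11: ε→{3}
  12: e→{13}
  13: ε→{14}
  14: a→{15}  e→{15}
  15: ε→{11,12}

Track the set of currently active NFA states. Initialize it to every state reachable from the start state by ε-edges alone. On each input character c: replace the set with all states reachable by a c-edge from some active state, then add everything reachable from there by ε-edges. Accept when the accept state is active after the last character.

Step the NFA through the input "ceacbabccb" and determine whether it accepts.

S₀ = ε-closure({0}) = {0,1,2,3,4,6,8,10,11,12}
'c' @ 1: {1,2,3,4,5,6,7,8,9,10,11,12}  ✓accept
'e' @ 2: {13,14}
'a' @ 3: {1,2,3,4,6,8,10,11,12,15}  ✓accept
'c' @ 4: {1,2,3,4,5,6,7,8,9,10,11,12}  ✓accept
'b' @ 5: {1,2,3,4,5,6,7,8,10,11,12}  ✓accept
'a' @ 6: {1,2,3,4,5,6,7,8,10,11,12}  ✓accept
'b' @ 7: {1,2,3,4,5,6,7,8,10,11,12}  ✓accept
'c' @ 8: {1,2,3,4,5,6,7,8,9,10,11,12}  ✓accept
'c' @ 9: {1,2,3,4,5,6,7,8,9,10,11,12}  ✓accept
'b' @ 10: {1,2,3,4,5,6,7,8,10,11,12}  ✓accept
final: {1,2,3,4,5,6,7,8,10,11,12}; accept 1 in set

Answer: ACCEPT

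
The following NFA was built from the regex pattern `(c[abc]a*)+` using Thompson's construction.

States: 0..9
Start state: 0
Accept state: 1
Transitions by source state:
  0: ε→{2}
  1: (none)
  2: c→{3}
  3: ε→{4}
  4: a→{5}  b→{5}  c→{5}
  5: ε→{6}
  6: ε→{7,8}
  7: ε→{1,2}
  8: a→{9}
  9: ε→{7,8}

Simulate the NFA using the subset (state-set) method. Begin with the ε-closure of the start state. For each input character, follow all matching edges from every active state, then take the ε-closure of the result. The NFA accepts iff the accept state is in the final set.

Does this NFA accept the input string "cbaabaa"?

S₀ = ε-closure({0}) = {0,2}
'c' @ 1: {3,4}
'b' @ 2: {1,2,5,6,7,8}  (accept∈set)
'a' @ 3: {1,2,7,8,9}  (accept∈set)
'a' @ 4: {1,2,7,8,9}  (accept∈set)
'b' @ 5: {}  — state set empty
rest 'aa' ignored (set empty)
end set {} — state 1 not in

Answer: REJECT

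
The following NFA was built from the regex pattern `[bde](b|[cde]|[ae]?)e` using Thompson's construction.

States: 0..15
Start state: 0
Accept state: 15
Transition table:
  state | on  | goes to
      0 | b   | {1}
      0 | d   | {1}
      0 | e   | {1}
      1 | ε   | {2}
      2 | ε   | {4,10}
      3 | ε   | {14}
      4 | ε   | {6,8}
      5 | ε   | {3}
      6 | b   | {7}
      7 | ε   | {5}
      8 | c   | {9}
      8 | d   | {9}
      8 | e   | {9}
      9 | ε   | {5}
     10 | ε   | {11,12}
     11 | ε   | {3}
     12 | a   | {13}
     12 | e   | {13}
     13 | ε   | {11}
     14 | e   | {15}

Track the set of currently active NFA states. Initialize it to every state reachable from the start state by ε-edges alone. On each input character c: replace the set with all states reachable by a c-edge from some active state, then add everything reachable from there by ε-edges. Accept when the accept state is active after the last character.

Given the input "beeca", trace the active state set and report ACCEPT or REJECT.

Answer: REJECT

Trace:
start: ε-closure({0}) = {0}
'b' @ 1: {1,2,3,4,6,8,10,11,12,14}
'e' @ 2: {3,5,9,11,13,14,15}  ✓accept
'e' @ 3: {15}  ✓accept
'c' @ 4: {}  — state set empty
rest 'a' ignored (set empty)
final: {}; accept 15 not in set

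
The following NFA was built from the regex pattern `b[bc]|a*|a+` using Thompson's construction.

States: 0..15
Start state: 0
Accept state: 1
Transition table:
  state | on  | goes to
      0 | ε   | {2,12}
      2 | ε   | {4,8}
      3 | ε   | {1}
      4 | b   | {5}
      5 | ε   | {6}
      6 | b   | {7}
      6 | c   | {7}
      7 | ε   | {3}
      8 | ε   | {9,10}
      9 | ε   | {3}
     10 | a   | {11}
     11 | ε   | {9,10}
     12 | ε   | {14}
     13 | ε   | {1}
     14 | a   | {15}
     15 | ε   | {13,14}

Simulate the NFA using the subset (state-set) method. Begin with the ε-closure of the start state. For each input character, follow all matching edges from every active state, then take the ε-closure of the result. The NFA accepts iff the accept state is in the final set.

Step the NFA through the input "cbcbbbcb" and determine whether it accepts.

S₀ = ε-closure({0}) = {0,1,2,3,4,8,9,10,12,14}
'c' @ 1: {}  — dead — no transitions
rest 'bcbbbcb' ignored (set empty)
final: {}; accept 1 not in set

Answer: REJECT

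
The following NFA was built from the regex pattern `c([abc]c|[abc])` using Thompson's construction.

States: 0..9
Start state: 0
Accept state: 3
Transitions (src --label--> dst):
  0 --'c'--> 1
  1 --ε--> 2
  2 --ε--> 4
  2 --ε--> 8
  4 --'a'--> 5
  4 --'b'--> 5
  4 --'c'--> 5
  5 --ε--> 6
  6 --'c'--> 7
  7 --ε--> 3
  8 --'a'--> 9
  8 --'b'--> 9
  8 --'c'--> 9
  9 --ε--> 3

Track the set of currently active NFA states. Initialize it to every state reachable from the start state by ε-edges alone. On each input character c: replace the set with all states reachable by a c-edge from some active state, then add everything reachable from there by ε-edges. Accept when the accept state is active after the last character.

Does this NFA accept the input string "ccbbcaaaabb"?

start: ε-closure({0}) = {0}
'c' @ 1: {1,2,4,8}
'c' @ 2: {3,5,6,9}  ✓accept
'b' @ 3: {}  — no active states
rest 'bcaaaabb' ignored (set empty)
final: {}; accept 3 not in set

Answer: REJECT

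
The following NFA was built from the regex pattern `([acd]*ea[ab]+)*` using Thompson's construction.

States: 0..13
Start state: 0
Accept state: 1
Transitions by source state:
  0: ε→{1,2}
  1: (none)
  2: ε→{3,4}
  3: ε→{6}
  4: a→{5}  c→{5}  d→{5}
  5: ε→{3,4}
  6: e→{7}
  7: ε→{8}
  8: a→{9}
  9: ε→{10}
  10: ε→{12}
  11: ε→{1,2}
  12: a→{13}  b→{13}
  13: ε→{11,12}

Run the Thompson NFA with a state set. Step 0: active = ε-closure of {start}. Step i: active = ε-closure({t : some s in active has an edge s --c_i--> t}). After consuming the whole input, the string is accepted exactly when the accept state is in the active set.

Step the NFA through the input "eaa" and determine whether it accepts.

initial (ε-close {0}): {0,1,2,3,4,6}
'e' @ 1: {7,8}
'a' @ 2: {9,10,12}
'a' @ 3: {1,2,3,4,6,11,12,13}  [accepting]
final: {1,2,3,4,6,11,12,13}; accept 1 in set

Answer: ACCEPT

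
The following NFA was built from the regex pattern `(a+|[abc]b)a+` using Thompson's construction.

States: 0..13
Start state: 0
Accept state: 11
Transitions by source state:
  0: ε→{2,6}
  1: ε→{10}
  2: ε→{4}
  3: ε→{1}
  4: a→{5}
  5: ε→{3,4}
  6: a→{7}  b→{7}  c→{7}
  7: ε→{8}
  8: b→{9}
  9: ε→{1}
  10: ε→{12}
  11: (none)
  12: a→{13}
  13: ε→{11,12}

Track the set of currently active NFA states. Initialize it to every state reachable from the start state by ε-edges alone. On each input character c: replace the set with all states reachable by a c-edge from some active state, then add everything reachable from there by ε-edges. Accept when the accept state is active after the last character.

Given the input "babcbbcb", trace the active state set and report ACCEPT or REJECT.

Answer: REJECT

Derivation:
S₀ = ε-closure({0}) = {0,2,4,6}
'b' @ 1: {7,8}
'a' @ 2: {}  — dead — no transitions
rest 'bcbbcb' ignored (set empty)
final: {}; accept 11 not in set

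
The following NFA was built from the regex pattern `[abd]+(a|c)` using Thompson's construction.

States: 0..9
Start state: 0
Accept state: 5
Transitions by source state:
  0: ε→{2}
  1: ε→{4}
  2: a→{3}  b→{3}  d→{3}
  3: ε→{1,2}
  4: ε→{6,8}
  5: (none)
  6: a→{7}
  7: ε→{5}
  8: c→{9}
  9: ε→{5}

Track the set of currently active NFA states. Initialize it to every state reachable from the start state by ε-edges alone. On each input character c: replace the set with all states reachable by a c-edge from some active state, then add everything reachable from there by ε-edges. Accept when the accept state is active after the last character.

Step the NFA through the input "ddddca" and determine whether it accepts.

start: ε-closure({0}) = {0,2}
'd' @ 1: {1,2,3,4,6,8}
'd' @ 2: {1,2,3,4,6,8}
'd' @ 3: {1,2,3,4,6,8}
'd' @ 4: {1,2,3,4,6,8}
'c' @ 5: {5,9}  (accept∈set)
'a' @ 6: {}  — dead — no transitions
after full input: {}  (accept=5 not in)

Answer: REJECT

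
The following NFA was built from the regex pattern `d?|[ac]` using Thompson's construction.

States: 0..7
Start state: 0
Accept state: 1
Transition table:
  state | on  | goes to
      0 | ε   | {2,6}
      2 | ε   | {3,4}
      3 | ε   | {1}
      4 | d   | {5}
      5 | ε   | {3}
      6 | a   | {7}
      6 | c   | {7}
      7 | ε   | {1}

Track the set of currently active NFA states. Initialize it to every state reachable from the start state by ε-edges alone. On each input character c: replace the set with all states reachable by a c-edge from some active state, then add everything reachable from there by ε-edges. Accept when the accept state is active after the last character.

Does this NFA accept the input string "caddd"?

Answer: REJECT

Trace:
S₀ = ε-closure({0}) = {0,1,2,3,4,6}
'c' @ 1: {1,7}  (accept∈set)
'a' @ 2: {}  — state set empty
rest 'ddd' ignored (set empty)
final: {}; accept 1 not in set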